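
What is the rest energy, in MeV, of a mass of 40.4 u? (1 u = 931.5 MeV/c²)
E = mc² = 37630 MeV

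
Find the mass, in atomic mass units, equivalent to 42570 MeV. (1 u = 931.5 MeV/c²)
m = E/c² = 45.7 u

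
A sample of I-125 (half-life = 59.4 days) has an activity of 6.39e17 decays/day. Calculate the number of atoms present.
N = A/λ = 5.476e19 atoms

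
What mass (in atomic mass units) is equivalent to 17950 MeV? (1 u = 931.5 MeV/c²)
m = E/c² = 19.27 u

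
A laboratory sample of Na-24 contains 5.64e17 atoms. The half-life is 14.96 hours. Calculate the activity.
A = λN = 2.613e16 decays/hour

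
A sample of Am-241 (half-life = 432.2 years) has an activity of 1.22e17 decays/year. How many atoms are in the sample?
N = A/λ = 7.607e19 atoms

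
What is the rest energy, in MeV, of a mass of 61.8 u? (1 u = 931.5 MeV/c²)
E = mc² = 57570 MeV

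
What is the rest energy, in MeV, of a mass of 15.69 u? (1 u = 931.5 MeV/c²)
E = mc² = 14620 MeV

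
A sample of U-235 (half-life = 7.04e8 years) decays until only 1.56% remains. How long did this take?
t = t½ × log₂(N₀/N) = 4.226e9 years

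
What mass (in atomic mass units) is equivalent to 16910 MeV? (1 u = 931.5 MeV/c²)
m = E/c² = 18.15 u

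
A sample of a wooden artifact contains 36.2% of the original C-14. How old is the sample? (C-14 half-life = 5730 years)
Age = t½ × log₂(1/ratio) = 8400 years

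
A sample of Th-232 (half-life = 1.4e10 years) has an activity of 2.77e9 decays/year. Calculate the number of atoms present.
N = A/λ = 5.595e19 atoms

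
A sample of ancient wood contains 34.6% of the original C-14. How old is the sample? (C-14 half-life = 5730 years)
Age = t½ × log₂(1/ratio) = 8774 years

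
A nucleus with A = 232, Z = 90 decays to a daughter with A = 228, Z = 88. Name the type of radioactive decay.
ΔA = -4, ΔZ = -2 ⇒ alpha decay (α)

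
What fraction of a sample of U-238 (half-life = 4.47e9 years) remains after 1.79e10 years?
N/N₀ = (1/2)^(t/t½) = 0.06231 = 6.23%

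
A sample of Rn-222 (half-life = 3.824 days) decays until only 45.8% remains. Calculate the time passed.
t = t½ × log₂(N₀/N) = 4.308 days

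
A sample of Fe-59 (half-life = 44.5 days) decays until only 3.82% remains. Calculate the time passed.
t = t½ × log₂(N₀/N) = 209.6 days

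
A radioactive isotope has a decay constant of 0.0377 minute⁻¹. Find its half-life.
t½ = ln(2)/λ = 18.39 minutes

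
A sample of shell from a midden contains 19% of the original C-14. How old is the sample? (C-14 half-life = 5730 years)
Age = t½ × log₂(1/ratio) = 13730 years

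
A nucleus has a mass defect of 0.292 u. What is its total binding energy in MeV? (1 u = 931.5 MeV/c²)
B.E. = Δm × 931.5 = 272 MeV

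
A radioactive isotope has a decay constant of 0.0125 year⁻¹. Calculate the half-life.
t½ = ln(2)/λ = 55.45 years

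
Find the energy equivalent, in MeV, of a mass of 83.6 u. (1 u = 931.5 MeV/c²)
E = mc² = 77870 MeV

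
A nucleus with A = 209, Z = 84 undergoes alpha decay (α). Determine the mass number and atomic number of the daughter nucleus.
Daughter: A = 205, Z = 82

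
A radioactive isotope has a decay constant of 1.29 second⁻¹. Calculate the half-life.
t½ = ln(2)/λ = 0.5373 seconds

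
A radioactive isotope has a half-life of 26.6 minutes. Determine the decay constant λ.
λ = ln(2)/t½ = 0.02606 minute⁻¹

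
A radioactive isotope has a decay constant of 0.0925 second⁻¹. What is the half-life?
t½ = ln(2)/λ = 7.493 seconds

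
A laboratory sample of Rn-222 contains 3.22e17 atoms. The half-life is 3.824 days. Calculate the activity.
A = λN = 5.837e16 decays/day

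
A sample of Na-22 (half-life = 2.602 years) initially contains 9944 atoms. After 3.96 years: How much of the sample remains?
N = N₀(1/2)^(t/t½) = 3463 atoms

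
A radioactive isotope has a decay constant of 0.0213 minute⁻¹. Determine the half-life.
t½ = ln(2)/λ = 32.54 minutes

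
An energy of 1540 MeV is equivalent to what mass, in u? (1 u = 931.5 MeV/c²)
m = E/c² = 1.653 u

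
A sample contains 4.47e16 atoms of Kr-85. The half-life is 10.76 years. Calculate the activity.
A = λN = 2.88e15 decays/year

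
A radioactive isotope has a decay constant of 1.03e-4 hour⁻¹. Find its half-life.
t½ = ln(2)/λ = 6730 hours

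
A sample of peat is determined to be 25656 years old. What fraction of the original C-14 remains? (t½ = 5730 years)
N/N₀ = (1/2)^(t/t½) = 0.04489 = 4.49%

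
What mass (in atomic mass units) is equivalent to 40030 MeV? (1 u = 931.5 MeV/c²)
m = E/c² = 42.97 u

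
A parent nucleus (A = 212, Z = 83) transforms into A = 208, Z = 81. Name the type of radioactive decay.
ΔA = -4, ΔZ = -2 ⇒ alpha decay (α)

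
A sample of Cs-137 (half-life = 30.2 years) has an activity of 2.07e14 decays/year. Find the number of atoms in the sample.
N = A/λ = 9.019e15 atoms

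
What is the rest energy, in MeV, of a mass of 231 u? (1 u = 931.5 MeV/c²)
E = mc² = 2.152e5 MeV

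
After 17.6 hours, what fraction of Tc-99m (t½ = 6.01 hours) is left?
N/N₀ = (1/2)^(t/t½) = 0.1314 = 13.1%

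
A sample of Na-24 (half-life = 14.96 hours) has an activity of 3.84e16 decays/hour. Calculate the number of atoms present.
N = A/λ = 8.288e17 atoms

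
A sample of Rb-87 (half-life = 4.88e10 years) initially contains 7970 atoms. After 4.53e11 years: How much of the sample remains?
N = N₀(1/2)^(t/t½) = 12.8 atoms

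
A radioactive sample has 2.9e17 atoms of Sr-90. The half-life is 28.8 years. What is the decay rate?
A = λN = 6.98e15 decays/year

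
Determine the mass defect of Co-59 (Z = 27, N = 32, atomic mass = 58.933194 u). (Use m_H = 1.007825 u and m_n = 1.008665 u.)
Δm = Z·m_H + N·m_n − M = 0.5554 u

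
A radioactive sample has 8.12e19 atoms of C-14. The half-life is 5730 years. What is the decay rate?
A = λN = 9.823e15 decays/year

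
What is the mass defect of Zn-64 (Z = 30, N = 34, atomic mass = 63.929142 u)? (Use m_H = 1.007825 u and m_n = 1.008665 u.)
Δm = Z·m_H + N·m_n − M = 0.6002 u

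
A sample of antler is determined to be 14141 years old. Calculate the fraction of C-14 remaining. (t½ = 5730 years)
N/N₀ = (1/2)^(t/t½) = 0.1808 = 18.1%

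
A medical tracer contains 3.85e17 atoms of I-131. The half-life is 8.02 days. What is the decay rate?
A = λN = 3.327e16 decays/day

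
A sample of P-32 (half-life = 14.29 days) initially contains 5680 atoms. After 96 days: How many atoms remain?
N = N₀(1/2)^(t/t½) = 53.96 atoms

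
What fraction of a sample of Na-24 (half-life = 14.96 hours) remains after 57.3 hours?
N/N₀ = (1/2)^(t/t½) = 0.07031 = 7.03%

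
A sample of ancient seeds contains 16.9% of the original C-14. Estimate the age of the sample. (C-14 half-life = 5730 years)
Age = t½ × log₂(1/ratio) = 14700 years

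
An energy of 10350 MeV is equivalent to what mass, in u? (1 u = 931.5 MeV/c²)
m = E/c² = 11.11 u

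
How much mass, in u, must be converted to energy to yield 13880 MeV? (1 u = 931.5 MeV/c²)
m = E/c² = 14.9 u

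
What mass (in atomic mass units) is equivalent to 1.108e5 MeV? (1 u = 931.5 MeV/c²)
m = E/c² = 118.9 u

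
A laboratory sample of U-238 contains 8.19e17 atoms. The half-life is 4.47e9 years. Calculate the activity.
A = λN = 1.27e8 decays/year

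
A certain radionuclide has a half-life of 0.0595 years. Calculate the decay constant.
λ = ln(2)/t½ = 11.65 year⁻¹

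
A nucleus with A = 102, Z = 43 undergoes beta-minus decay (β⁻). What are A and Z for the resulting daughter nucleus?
Daughter: A = 102, Z = 44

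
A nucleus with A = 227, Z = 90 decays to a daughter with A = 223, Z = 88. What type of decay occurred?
ΔA = -4, ΔZ = -2 ⇒ alpha decay (α)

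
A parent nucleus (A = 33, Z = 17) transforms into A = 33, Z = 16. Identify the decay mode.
ΔA = 0, ΔZ = -1 ⇒ beta-plus decay (β⁺) or electron capture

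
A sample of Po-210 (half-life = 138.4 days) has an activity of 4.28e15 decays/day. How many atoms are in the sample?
N = A/λ = 8.546e17 atoms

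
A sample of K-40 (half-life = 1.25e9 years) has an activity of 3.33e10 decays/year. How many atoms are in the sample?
N = A/λ = 6.005e19 atoms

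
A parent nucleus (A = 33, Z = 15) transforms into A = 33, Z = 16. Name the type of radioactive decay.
ΔA = 0, ΔZ = +1 ⇒ beta-minus decay (β⁻)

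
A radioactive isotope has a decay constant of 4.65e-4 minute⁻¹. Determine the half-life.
t½ = ln(2)/λ = 1491 minutes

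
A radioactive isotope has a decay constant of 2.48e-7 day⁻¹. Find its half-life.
t½ = ln(2)/λ = 2.795e6 days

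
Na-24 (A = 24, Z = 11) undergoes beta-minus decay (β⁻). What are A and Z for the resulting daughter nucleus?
Daughter: A = 24, Z = 12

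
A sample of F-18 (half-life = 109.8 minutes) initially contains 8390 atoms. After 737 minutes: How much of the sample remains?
N = N₀(1/2)^(t/t½) = 80.02 atoms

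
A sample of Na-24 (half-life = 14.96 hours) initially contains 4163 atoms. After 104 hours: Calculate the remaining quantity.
N = N₀(1/2)^(t/t½) = 33.63 atoms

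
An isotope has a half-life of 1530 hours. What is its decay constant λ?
λ = ln(2)/t½ = 4.53e-4 hour⁻¹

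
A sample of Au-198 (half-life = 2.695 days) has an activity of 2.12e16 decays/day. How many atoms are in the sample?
N = A/λ = 8.243e16 atoms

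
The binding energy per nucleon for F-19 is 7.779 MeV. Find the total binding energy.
B.E. = 7.779 × 19 = 147.8 MeV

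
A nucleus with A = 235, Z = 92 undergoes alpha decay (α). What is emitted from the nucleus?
α particle = ⁴₂He (2 protons + 2 neutrons)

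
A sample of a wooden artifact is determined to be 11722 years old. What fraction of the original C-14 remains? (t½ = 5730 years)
N/N₀ = (1/2)^(t/t½) = 0.2422 = 24.2%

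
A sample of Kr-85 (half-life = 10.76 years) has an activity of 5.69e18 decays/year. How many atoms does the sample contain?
N = A/λ = 8.833e19 atoms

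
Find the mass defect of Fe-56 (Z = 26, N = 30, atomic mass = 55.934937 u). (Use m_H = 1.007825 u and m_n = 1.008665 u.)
Δm = Z·m_H + N·m_n − M = 0.5285 u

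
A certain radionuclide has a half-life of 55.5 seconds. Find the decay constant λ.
λ = ln(2)/t½ = 0.01249 second⁻¹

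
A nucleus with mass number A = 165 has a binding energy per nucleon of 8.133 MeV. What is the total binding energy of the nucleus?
B.E. = 8.133 × 165 = 1342 MeV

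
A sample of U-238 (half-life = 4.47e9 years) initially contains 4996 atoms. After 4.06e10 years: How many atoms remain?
N = N₀(1/2)^(t/t½) = 9.214 atoms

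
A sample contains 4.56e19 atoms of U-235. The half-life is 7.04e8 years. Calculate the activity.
A = λN = 4.49e10 decays/year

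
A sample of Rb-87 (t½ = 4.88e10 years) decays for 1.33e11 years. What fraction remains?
N/N₀ = (1/2)^(t/t½) = 0.1512 = 15.1%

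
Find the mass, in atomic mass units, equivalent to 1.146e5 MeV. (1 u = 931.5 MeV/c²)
m = E/c² = 123 u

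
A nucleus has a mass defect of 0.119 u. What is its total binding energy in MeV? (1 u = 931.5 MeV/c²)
B.E. = Δm × 931.5 = 110.8 MeV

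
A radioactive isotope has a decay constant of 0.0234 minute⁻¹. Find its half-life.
t½ = ln(2)/λ = 29.62 minutes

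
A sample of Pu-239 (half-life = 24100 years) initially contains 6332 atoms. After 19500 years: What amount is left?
N = N₀(1/2)^(t/t½) = 3614 atoms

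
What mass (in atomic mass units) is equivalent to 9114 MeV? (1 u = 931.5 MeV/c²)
m = E/c² = 9.784 u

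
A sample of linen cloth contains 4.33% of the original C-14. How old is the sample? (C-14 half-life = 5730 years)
Age = t½ × log₂(1/ratio) = 25950 years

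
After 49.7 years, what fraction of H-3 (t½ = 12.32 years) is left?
N/N₀ = (1/2)^(t/t½) = 0.06104 = 6.1%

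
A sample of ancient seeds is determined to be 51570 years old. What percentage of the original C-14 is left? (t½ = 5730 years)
N/N₀ = (1/2)^(t/t½) = 0.001953 = 0.195%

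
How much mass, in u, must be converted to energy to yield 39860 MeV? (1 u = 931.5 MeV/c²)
m = E/c² = 42.79 u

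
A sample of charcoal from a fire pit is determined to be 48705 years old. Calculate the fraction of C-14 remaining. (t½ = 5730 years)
N/N₀ = (1/2)^(t/t½) = 0.002762 = 0.276%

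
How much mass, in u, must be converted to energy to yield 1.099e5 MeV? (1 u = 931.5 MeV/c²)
m = E/c² = 118 u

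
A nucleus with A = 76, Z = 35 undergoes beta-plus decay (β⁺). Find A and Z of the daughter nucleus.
Daughter: A = 76, Z = 34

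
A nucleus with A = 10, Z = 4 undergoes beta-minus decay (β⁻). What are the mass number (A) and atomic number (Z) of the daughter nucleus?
Daughter: A = 10, Z = 5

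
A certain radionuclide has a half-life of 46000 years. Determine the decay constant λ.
λ = ln(2)/t½ = 1.507e-5 year⁻¹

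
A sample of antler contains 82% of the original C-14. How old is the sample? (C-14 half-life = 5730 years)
Age = t½ × log₂(1/ratio) = 1641 years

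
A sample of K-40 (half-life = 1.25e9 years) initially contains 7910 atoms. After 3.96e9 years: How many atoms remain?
N = N₀(1/2)^(t/t½) = 880.1 atoms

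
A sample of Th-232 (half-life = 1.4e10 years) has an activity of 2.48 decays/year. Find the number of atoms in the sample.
N = A/λ = 5.009e10 atoms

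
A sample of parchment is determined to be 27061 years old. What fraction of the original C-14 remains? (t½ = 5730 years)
N/N₀ = (1/2)^(t/t½) = 0.03787 = 3.79%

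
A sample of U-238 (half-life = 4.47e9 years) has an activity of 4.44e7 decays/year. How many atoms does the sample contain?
N = A/λ = 2.863e17 atoms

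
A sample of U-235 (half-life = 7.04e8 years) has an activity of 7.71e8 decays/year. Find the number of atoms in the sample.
N = A/λ = 7.831e17 atoms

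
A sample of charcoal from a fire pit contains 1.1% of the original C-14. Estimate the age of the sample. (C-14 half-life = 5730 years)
Age = t½ × log₂(1/ratio) = 37280 years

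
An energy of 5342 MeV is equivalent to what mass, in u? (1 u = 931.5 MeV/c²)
m = E/c² = 5.735 u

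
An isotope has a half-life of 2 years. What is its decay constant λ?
λ = ln(2)/t½ = 0.3466 year⁻¹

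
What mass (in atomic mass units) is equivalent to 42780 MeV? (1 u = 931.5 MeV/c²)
m = E/c² = 45.93 u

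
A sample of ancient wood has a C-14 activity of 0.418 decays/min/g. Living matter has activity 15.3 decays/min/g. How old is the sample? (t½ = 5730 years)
Age = t½ × log₂(A₀/A) = 29760 years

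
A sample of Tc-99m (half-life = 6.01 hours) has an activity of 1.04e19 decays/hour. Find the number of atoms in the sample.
N = A/λ = 9.017e19 atoms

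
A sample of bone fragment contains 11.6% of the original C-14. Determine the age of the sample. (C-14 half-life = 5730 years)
Age = t½ × log₂(1/ratio) = 17810 years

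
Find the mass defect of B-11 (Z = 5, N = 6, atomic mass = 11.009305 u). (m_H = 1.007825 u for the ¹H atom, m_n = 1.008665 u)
Δm = Z·m_H + N·m_n − M = 0.08181 u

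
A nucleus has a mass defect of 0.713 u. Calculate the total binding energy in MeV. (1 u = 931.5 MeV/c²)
B.E. = Δm × 931.5 = 664.2 MeV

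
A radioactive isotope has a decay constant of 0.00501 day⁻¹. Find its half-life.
t½ = ln(2)/λ = 138.4 days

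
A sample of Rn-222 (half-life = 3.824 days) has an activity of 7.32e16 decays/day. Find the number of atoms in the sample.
N = A/λ = 4.038e17 atoms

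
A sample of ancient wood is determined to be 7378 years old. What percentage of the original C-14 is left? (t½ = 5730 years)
N/N₀ = (1/2)^(t/t½) = 0.4096 = 41%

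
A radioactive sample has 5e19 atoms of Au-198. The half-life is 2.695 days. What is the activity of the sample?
A = λN = 1.286e19 decays/day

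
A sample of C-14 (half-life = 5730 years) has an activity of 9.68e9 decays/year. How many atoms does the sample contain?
N = A/λ = 8.002e13 atoms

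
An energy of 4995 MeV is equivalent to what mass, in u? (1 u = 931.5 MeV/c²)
m = E/c² = 5.362 u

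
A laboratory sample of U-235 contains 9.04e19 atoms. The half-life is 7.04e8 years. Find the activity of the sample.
A = λN = 8.901e10 decays/year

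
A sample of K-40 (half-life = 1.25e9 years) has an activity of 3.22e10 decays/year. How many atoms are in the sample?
N = A/λ = 5.807e19 atoms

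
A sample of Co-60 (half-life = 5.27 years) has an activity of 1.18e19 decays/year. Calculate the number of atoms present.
N = A/λ = 8.972e19 atoms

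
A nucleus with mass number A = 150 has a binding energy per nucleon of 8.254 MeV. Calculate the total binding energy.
B.E. = 8.254 × 150 = 1238 MeV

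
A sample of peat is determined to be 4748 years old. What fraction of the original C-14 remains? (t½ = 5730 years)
N/N₀ = (1/2)^(t/t½) = 0.5631 = 56.3%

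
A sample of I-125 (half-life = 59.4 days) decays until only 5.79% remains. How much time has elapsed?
t = t½ × log₂(N₀/N) = 244.2 days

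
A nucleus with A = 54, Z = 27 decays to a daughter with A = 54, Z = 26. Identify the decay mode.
ΔA = 0, ΔZ = -1 ⇒ beta-plus decay (β⁺) or electron capture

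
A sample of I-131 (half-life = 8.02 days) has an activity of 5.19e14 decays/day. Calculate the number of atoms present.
N = A/λ = 6.005e15 atoms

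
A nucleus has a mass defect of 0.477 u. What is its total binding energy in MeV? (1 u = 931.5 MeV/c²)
B.E. = Δm × 931.5 = 444.3 MeV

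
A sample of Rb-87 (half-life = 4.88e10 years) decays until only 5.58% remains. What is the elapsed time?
t = t½ × log₂(N₀/N) = 2.032e11 years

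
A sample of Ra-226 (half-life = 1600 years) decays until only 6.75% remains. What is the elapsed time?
t = t½ × log₂(N₀/N) = 6222 years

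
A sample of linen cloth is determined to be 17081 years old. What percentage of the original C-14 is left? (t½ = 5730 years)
N/N₀ = (1/2)^(t/t½) = 0.1267 = 12.7%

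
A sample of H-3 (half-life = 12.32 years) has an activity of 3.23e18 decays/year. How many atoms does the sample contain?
N = A/λ = 5.741e19 atoms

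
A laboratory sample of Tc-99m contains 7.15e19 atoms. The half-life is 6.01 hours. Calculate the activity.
A = λN = 8.246e18 decays/hour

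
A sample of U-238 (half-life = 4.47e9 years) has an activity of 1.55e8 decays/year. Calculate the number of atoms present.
N = A/λ = 9.996e17 atoms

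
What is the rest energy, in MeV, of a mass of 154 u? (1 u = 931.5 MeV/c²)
E = mc² = 1.435e5 MeV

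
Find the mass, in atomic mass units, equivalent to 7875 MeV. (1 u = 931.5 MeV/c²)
m = E/c² = 8.454 u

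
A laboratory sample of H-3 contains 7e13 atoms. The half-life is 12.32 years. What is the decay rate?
A = λN = 3.938e12 decays/year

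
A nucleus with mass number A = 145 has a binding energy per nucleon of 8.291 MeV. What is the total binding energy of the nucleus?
B.E. = 8.291 × 145 = 1202 MeV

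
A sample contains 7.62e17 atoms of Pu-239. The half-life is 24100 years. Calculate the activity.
A = λN = 2.192e13 decays/year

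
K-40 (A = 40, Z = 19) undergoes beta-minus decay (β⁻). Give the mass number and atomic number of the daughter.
Daughter: A = 40, Z = 20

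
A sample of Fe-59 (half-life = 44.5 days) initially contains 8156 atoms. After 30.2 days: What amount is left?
N = N₀(1/2)^(t/t½) = 5095 atoms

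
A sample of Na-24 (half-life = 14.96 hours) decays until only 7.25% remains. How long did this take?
t = t½ × log₂(N₀/N) = 56.64 hours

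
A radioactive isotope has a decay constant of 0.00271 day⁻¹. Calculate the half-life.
t½ = ln(2)/λ = 255.8 days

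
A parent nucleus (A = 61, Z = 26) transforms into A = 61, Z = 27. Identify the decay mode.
ΔA = 0, ΔZ = +1 ⇒ beta-minus decay (β⁻)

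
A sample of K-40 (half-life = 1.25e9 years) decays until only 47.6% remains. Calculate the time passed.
t = t½ × log₂(N₀/N) = 1.339e9 years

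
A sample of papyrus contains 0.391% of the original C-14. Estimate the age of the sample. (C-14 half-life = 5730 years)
Age = t½ × log₂(1/ratio) = 45830 years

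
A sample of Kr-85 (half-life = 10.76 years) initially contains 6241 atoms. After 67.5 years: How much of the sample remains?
N = N₀(1/2)^(t/t½) = 80.69 atoms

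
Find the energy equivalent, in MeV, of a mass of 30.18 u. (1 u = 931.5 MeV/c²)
E = mc² = 28110 MeV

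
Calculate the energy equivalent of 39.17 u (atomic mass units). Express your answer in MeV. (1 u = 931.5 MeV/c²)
E = mc² = 36490 MeV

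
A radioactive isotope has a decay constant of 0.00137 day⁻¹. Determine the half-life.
t½ = ln(2)/λ = 505.9 days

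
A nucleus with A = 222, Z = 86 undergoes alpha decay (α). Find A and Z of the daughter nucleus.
Daughter: A = 218, Z = 84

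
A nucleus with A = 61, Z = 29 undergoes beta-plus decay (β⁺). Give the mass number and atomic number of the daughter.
Daughter: A = 61, Z = 28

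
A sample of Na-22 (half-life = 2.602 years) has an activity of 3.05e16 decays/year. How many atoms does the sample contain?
N = A/λ = 1.145e17 atoms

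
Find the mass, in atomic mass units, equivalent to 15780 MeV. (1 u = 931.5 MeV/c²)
m = E/c² = 16.94 u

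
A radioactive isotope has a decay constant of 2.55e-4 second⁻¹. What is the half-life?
t½ = ln(2)/λ = 2718 seconds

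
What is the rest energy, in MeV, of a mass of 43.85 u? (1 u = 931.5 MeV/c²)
E = mc² = 40850 MeV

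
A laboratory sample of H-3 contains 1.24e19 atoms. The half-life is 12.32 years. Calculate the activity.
A = λN = 6.976e17 decays/year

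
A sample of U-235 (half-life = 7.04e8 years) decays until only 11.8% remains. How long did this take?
t = t½ × log₂(N₀/N) = 2.171e9 years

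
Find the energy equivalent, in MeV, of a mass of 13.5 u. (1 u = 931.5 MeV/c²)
E = mc² = 12580 MeV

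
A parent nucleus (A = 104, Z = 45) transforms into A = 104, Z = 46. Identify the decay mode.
ΔA = 0, ΔZ = +1 ⇒ beta-minus decay (β⁻)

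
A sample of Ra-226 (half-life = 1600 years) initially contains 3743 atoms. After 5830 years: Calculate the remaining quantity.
N = N₀(1/2)^(t/t½) = 299.5 atoms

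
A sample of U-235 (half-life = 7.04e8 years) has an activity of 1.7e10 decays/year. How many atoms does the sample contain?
N = A/λ = 1.727e19 atoms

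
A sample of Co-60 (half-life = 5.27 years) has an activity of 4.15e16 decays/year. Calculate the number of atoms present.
N = A/λ = 3.155e17 atoms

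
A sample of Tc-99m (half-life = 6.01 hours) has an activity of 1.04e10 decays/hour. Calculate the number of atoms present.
N = A/λ = 9.017e10 atoms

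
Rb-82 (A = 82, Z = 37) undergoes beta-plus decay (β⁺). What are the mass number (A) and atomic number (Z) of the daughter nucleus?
Daughter: A = 82, Z = 36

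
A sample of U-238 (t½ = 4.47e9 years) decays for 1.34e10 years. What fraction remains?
N/N₀ = (1/2)^(t/t½) = 0.1252 = 12.5%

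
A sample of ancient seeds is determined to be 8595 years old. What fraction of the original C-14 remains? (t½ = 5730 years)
N/N₀ = (1/2)^(t/t½) = 0.3536 = 35.4%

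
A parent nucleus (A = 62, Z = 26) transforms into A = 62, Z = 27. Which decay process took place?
ΔA = 0, ΔZ = +1 ⇒ beta-minus decay (β⁻)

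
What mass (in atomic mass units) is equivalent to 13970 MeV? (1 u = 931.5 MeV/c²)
m = E/c² = 15 u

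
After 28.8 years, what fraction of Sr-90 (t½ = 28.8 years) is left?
N/N₀ = (1/2)^(t/t½) = 0.5 = 50%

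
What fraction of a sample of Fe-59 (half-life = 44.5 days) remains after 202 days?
N/N₀ = (1/2)^(t/t½) = 0.04301 = 4.3%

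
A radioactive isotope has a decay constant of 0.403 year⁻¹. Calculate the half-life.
t½ = ln(2)/λ = 1.72 years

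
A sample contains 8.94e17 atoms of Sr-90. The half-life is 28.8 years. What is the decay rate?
A = λN = 2.152e16 decays/year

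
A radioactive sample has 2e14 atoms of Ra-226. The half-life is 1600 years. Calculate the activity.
A = λN = 8.664e10 decays/year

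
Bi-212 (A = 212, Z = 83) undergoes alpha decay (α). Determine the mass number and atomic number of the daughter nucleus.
Daughter: A = 208, Z = 81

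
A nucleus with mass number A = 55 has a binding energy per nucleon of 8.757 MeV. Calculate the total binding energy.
B.E. = 8.757 × 55 = 481.6 MeV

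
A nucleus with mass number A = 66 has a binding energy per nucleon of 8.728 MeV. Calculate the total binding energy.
B.E. = 8.728 × 66 = 576 MeV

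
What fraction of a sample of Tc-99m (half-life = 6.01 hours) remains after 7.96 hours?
N/N₀ = (1/2)^(t/t½) = 0.3993 = 39.9%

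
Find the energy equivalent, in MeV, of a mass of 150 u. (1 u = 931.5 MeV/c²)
E = mc² = 1.397e5 MeV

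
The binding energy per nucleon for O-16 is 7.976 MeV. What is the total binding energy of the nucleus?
B.E. = 7.976 × 16 = 127.6 MeV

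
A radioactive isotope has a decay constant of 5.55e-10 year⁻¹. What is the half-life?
t½ = ln(2)/λ = 1.249e9 years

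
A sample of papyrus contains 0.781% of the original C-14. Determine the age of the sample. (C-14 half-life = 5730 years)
Age = t½ × log₂(1/ratio) = 40110 years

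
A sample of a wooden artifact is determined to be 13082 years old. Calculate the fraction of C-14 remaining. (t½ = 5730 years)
N/N₀ = (1/2)^(t/t½) = 0.2055 = 20.5%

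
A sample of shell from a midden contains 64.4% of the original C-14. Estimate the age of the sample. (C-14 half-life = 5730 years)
Age = t½ × log₂(1/ratio) = 3638 years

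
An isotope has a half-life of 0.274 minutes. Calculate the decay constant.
λ = ln(2)/t½ = 2.53 minute⁻¹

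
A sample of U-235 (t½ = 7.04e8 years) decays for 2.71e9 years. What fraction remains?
N/N₀ = (1/2)^(t/t½) = 0.06938 = 6.94%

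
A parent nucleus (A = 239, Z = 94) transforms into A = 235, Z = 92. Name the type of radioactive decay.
ΔA = -4, ΔZ = -2 ⇒ alpha decay (α)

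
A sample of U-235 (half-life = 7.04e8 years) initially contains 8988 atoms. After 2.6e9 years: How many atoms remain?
N = N₀(1/2)^(t/t½) = 694.9 atoms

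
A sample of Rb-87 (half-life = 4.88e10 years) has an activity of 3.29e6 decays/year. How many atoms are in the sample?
N = A/λ = 2.316e17 atoms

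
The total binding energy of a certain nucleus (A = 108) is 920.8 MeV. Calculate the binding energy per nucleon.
B.E./A = 920.8/108 = 8.526 MeV/nucleon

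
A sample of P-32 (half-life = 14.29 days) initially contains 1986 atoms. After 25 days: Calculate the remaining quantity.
N = N₀(1/2)^(t/t½) = 590.7 atoms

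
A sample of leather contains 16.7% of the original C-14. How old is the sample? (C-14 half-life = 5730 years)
Age = t½ × log₂(1/ratio) = 14800 years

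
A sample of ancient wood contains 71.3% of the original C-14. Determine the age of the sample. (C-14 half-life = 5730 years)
Age = t½ × log₂(1/ratio) = 2796 years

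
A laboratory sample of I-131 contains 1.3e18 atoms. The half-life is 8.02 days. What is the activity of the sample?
A = λN = 1.124e17 decays/day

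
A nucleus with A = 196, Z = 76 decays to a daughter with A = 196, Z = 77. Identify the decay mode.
ΔA = 0, ΔZ = +1 ⇒ beta-minus decay (β⁻)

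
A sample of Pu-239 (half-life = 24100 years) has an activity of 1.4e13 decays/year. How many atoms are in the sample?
N = A/λ = 4.868e17 atoms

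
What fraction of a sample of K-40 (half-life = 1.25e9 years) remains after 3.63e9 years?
N/N₀ = (1/2)^(t/t½) = 0.1336 = 13.4%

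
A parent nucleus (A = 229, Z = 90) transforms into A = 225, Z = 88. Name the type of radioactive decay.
ΔA = -4, ΔZ = -2 ⇒ alpha decay (α)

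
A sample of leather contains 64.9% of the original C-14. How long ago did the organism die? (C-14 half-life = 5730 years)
Age = t½ × log₂(1/ratio) = 3574 years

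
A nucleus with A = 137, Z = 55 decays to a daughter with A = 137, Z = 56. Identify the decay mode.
ΔA = 0, ΔZ = +1 ⇒ beta-minus decay (β⁻)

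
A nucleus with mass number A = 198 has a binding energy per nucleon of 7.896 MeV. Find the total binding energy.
B.E. = 7.896 × 198 = 1563 MeV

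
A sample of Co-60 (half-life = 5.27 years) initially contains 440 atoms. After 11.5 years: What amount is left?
N = N₀(1/2)^(t/t½) = 96.95 atoms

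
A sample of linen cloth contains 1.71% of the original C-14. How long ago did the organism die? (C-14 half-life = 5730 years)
Age = t½ × log₂(1/ratio) = 33630 years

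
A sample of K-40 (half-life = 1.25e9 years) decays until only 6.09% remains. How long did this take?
t = t½ × log₂(N₀/N) = 5.047e9 years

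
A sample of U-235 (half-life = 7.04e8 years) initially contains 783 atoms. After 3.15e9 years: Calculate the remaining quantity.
N = N₀(1/2)^(t/t½) = 35.22 atoms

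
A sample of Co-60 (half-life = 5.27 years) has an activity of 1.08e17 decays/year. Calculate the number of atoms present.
N = A/λ = 8.211e17 atoms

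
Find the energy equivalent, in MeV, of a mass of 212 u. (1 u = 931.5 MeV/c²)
E = mc² = 1.975e5 MeV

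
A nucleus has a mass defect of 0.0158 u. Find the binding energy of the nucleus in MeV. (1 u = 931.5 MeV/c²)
B.E. = Δm × 931.5 = 14.72 MeV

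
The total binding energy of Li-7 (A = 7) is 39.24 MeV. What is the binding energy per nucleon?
B.E./A = 39.24/7 = 5.606 MeV/nucleon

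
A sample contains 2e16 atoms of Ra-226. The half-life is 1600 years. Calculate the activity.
A = λN = 8.664e12 decays/year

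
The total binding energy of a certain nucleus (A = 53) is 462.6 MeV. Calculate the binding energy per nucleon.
B.E./A = 462.6/53 = 8.728 MeV/nucleon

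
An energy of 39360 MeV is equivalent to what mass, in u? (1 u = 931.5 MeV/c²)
m = E/c² = 42.25 u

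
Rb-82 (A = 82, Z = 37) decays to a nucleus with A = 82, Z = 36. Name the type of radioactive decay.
ΔA = 0, ΔZ = -1 ⇒ beta-plus decay (β⁺) or electron capture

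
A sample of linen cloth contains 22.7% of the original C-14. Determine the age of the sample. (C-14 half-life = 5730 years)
Age = t½ × log₂(1/ratio) = 12260 years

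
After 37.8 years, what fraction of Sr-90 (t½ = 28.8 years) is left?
N/N₀ = (1/2)^(t/t½) = 0.4026 = 40.3%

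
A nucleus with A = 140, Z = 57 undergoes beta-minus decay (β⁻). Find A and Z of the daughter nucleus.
Daughter: A = 140, Z = 58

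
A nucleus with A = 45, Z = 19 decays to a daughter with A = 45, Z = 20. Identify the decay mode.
ΔA = 0, ΔZ = +1 ⇒ beta-minus decay (β⁻)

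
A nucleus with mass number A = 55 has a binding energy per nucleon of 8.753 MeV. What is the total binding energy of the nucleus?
B.E. = 8.753 × 55 = 481.4 MeV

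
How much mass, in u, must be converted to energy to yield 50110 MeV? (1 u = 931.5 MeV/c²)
m = E/c² = 53.79 u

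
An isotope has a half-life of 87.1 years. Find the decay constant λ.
λ = ln(2)/t½ = 0.007958 year⁻¹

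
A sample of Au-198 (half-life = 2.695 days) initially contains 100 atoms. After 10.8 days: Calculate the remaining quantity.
N = N₀(1/2)^(t/t½) = 6.218 atoms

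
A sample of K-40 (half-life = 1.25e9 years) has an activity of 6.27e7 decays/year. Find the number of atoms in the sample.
N = A/λ = 1.131e17 atoms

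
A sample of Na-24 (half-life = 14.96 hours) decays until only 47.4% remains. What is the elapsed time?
t = t½ × log₂(N₀/N) = 16.11 hours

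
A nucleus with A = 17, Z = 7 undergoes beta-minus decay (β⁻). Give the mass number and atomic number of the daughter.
Daughter: A = 17, Z = 8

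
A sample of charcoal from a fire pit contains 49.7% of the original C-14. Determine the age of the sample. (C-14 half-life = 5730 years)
Age = t½ × log₂(1/ratio) = 5780 years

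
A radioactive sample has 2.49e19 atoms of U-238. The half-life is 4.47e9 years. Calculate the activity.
A = λN = 3.861e9 decays/year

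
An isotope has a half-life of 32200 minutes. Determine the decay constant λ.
λ = ln(2)/t½ = 2.153e-5 minute⁻¹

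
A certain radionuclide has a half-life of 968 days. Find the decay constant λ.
λ = ln(2)/t½ = 7.161e-4 day⁻¹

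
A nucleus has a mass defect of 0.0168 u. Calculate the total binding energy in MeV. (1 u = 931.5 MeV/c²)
B.E. = Δm × 931.5 = 15.65 MeV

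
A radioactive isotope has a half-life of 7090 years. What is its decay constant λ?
λ = ln(2)/t½ = 9.776e-5 year⁻¹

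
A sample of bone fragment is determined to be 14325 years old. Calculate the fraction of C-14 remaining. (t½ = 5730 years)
N/N₀ = (1/2)^(t/t½) = 0.1768 = 17.7%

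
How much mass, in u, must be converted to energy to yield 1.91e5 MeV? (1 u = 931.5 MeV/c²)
m = E/c² = 205 u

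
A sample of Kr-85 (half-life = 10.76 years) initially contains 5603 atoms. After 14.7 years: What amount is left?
N = N₀(1/2)^(t/t½) = 2174 atoms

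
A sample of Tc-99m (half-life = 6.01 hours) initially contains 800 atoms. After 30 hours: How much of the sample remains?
N = N₀(1/2)^(t/t½) = 25.14 atoms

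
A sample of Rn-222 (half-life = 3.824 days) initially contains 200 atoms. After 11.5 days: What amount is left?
N = N₀(1/2)^(t/t½) = 24.87 atoms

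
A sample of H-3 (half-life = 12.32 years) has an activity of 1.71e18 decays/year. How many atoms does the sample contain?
N = A/λ = 3.039e19 atoms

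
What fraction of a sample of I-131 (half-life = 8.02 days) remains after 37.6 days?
N/N₀ = (1/2)^(t/t½) = 0.03879 = 3.88%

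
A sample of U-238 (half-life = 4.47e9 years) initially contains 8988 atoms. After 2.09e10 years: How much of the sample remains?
N = N₀(1/2)^(t/t½) = 351.7 atoms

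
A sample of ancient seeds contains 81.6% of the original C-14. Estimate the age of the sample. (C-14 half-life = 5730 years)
Age = t½ × log₂(1/ratio) = 1681 years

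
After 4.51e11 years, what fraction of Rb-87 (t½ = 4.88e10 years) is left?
N/N₀ = (1/2)^(t/t½) = 0.001652 = 0.165%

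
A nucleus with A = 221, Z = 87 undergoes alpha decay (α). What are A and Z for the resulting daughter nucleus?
Daughter: A = 217, Z = 85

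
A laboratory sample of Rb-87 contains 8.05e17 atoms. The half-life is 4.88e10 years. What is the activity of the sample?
A = λN = 1.143e7 decays/year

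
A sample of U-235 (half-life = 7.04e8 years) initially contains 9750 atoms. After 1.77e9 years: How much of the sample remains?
N = N₀(1/2)^(t/t½) = 1707 atoms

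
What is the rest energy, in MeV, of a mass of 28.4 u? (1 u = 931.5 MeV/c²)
E = mc² = 26450 MeV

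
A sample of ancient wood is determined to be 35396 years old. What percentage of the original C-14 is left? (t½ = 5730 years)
N/N₀ = (1/2)^(t/t½) = 0.01382 = 1.38%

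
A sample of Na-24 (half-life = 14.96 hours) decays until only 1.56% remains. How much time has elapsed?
t = t½ × log₂(N₀/N) = 89.79 hours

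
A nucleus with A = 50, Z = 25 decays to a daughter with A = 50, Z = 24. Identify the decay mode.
ΔA = 0, ΔZ = -1 ⇒ beta-plus decay (β⁺) or electron capture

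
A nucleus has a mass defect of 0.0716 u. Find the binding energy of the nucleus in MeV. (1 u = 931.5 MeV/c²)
B.E. = Δm × 931.5 = 66.7 MeV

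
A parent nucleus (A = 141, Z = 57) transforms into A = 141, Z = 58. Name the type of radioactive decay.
ΔA = 0, ΔZ = +1 ⇒ beta-minus decay (β⁻)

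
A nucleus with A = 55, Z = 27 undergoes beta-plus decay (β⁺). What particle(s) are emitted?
β⁺: positron (e⁺) + neutrino (νₑ)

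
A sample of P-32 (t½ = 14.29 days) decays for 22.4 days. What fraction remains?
N/N₀ = (1/2)^(t/t½) = 0.3374 = 33.7%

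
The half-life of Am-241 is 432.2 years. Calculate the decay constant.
λ = ln(2)/t½ = 0.001604 year⁻¹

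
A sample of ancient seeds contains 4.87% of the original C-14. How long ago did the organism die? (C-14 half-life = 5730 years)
Age = t½ × log₂(1/ratio) = 24980 years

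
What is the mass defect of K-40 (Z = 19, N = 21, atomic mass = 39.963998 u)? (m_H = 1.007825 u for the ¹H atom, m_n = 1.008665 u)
Δm = Z·m_H + N·m_n − M = 0.3666 u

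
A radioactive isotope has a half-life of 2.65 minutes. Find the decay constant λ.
λ = ln(2)/t½ = 0.2616 minute⁻¹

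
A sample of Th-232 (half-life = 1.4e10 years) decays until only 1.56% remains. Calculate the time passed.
t = t½ × log₂(N₀/N) = 8.403e10 years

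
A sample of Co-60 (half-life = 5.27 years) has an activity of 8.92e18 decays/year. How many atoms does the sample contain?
N = A/λ = 6.782e19 atoms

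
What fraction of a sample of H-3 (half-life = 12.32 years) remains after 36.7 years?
N/N₀ = (1/2)^(t/t½) = 0.1268 = 12.7%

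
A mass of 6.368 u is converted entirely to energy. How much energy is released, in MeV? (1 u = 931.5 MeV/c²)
E = mc² = 5932 MeV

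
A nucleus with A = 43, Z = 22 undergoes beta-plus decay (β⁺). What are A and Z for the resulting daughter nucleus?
Daughter: A = 43, Z = 21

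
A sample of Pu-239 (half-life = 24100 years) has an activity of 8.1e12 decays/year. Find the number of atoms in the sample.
N = A/λ = 2.816e17 atoms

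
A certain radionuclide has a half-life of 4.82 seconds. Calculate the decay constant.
λ = ln(2)/t½ = 0.1438 second⁻¹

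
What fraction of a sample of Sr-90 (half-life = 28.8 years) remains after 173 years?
N/N₀ = (1/2)^(t/t½) = 0.01555 = 1.55%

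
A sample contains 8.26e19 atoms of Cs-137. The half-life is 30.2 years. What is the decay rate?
A = λN = 1.896e18 decays/year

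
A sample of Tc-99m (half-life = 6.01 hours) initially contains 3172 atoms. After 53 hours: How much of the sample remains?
N = N₀(1/2)^(t/t½) = 7.025 atoms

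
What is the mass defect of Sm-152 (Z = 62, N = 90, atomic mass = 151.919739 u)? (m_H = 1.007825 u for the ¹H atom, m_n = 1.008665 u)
Δm = Z·m_H + N·m_n − M = 1.345 u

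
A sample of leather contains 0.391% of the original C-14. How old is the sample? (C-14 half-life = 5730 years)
Age = t½ × log₂(1/ratio) = 45830 years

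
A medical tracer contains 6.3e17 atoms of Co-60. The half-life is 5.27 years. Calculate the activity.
A = λN = 8.286e16 decays/year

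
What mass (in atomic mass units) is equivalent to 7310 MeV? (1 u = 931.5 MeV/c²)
m = E/c² = 7.848 u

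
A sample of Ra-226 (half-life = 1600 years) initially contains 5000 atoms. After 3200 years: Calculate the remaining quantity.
N = N₀(1/2)^(t/t½) = 1250 atoms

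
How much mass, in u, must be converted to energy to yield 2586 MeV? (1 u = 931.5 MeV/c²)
m = E/c² = 2.776 u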